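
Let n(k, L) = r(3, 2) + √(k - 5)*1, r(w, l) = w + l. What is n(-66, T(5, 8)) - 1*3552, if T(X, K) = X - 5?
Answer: -3547 + I*√71 ≈ -3547.0 + 8.4261*I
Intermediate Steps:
r(w, l) = l + w
T(X, K) = -5 + X
n(k, L) = 5 + √(-5 + k) (n(k, L) = (2 + 3) + √(k - 5)*1 = 5 + √(-5 + k)*1 = 5 + √(-5 + k))
n(-66, T(5, 8)) - 1*3552 = (5 + √(-5 - 66)) - 1*3552 = (5 + √(-71)) - 3552 = (5 + I*√71) - 3552 = -3547 + I*√71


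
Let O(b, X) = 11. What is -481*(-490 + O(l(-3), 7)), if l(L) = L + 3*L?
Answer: 230399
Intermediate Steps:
l(L) = 4*L
-481*(-490 + O(l(-3), 7)) = -481*(-490 + 11) = -481*(-479) = 230399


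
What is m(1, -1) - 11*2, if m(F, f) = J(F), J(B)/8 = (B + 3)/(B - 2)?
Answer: -54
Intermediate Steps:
J(B) = 8*(3 + B)/(-2 + B) (J(B) = 8*((B + 3)/(B - 2)) = 8*((3 + B)/(-2 + B)) = 8*(3 + B)/(-2 + B))
m(F, f) = 8*(3 + F)/(-2 + F)
m(1, -1) - 11*2 = 8*(3 + 1)/(-2 + 1) - 11*2 = 8*4/(-1) - 22 = 8*(-1)*4 - 22 = -32 - 22 = -54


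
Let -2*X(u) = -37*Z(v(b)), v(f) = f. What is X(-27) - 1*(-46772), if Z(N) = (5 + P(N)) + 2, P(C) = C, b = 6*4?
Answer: 94691/2 ≈ 47346.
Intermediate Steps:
b = 24
Z(N) = 7 + N (Z(N) = (5 + N) + 2 = 7 + N)
X(u) = 1147/2 (X(u) = -(-37)*(7 + 24)/2 = -(-37)*31/2 = -½*(-1147) = 1147/2)
X(-27) - 1*(-46772) = 1147/2 - 1*(-46772) = 1147/2 + 46772 = 94691/2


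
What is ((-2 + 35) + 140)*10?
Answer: 1730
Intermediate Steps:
((-2 + 35) + 140)*10 = (33 + 140)*10 = 173*10 = 1730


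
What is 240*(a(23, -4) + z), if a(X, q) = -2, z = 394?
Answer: 94080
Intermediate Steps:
240*(a(23, -4) + z) = 240*(-2 + 394) = 240*392 = 94080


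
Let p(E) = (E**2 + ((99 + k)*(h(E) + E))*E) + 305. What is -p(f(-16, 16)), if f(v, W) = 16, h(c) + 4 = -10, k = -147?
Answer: 975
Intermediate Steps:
h(c) = -14 (h(c) = -4 - 10 = -14)
p(E) = 305 + E**2 + E*(672 - 48*E) (p(E) = (E**2 + ((99 - 147)*(-14 + E))*E) + 305 = (E**2 + (-48*(-14 + E))*E) + 305 = (E**2 + (672 - 48*E)*E) + 305 = (E**2 + E*(672 - 48*E)) + 305 = 305 + E**2 + E*(672 - 48*E))
-p(f(-16, 16)) = -(305 - 47*16**2 + 672*16) = -(305 - 47*256 + 10752) = -(305 - 12032 + 10752) = -1*(-975) = 975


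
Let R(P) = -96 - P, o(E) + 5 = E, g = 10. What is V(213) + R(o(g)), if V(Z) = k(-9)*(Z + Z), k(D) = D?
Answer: -3935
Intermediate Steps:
o(E) = -5 + E
V(Z) = -18*Z (V(Z) = -9*(Z + Z) = -18*Z)
V(213) + R(o(g)) = -18*213 + (-96 - (-5 + 10)) = -3834 + (-96 - 1*5) = -3834 + (-96 - 5) = -3834 - 101 = -3935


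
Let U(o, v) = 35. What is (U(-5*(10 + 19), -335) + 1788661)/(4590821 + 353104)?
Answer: 28392/78475 ≈ 0.36180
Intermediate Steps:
(U(-5*(10 + 19), -335) + 1788661)/(4590821 + 353104) = (35 + 1788661)/(4590821 + 353104) = 1788696/4943925 = 1788696*(1/4943925) = 28392/78475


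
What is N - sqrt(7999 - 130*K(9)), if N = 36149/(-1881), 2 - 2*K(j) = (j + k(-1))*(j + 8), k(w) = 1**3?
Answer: -36149/1881 - sqrt(18919) ≈ -156.76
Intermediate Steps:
k(w) = 1
K(j) = 1 - (1 + j)*(8 + j)/2 (K(j) = 1 - (j + 1)*(j + 8)/2 = 1 - (1 + j)*(8 + j)/2)
N = -36149/1881 (N = 36149*(-1/1881) = -36149/1881 ≈ -19.218)
N - sqrt(7999 - 130*K(9)) = -36149/1881 - sqrt(7999 - 130*(-3 - 9/2*9 - 1/2*9**2)) = -36149/1881 - sqrt(7999 - 130*(-3 - 81/2 - 1/2*81)) = -36149/1881 - sqrt(7999 - 130*(-3 - 81/2 - 81/2)) = -36149/1881 - sqrt(7999 - 130*(-84)) = -36149/1881 - sqrt(7999 + 10920) = -36149/1881 - sqrt(18919)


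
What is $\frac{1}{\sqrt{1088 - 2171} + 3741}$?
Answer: $\frac{1247}{4665388} - \frac{19 i \sqrt{3}}{13996164} \approx 0.00026729 - 2.3513 \cdot 10^{-6} i$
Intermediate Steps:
$\frac{1}{\sqrt{1088 - 2171} + 3741} = \frac{1}{\sqrt{-1083} + 3741} = \frac{1}{19 i \sqrt{3} + 3741} = \frac{1}{3741 + 19 i \sqrt{3}}$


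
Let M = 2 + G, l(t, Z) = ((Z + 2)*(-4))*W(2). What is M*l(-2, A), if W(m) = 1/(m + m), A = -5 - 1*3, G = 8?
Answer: 60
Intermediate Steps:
A = -8 (A = -5 - 3 = -8)
W(m) = 1/(2*m)
l(t, Z) = -2 - Z (l(t, Z) = ((Z + 2)*(-4))*((½)/2) = ((2 + Z)*(-4))*((½)*(½)) = (-8 - 4*Z)*(¼) = -2 - Z)
M = 10 (M = 2 + 8 = 10)
M*l(-2, A) = 10*(-2 - 1*(-8)) = 10*(-2 + 8) = 10*6 = 60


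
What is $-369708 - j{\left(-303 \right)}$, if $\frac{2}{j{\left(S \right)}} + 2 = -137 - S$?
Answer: $- \frac{30316057}{82} \approx -3.6971 \cdot 10^{5}$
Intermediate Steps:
$j{\left(S \right)} = \frac{2}{-139 - S}$ ($j{\left(S \right)} = \frac{2}{-2 - \left(137 + S\right)} = \frac{2}{-139 - S}$)
$-369708 - j{\left(-303 \right)} = -369708 - - \frac{2}{139 - 303} = -369708 - - \frac{2}{-164} = -369708 - \left(-2\right) \left(- \frac{1}{164}\right) = -369708 - \frac{1}{82} = - \frac{30316057}{82}$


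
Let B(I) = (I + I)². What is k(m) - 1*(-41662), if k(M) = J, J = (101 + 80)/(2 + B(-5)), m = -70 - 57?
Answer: 4249705/102 ≈ 41664.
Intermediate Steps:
m = -127
B(I) = 4*I² (B(I) = (2*I)² = 4*I²)
J = 181/102 (J = (101 + 80)/(2 + 4*(-5)²) = 181/(2 + 4*25) = 181/(2 + 100) = 181/102 ≈ 1.7745)
k(M) = 181/102
k(m) - 1*(-41662) = 181/102 - 1*(-41662) = 181/102 + 41662 = 4249705/102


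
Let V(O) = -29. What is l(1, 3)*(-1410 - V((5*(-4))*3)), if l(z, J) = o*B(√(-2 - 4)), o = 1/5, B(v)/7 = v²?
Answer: 58002/5 ≈ 11600.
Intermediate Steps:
B(v) = 7*v²
o = ⅕ ≈ 0.20000
l(z, J) = -42/5 (l(z, J) = (7*(√(-2 - 4))²)/5 = (7*(√(-6))²)/5 = (7*(I*√6)²)/5 = (7*(-6))/5 = (⅕)*(-42) = -42/5)
l(1, 3)*(-1410 - V((5*(-4))*3)) = -42*(-1410 - 1*(-29))/5 = -42*(-1410 + 29)/5 = -42/5*(-1381) = 58002/5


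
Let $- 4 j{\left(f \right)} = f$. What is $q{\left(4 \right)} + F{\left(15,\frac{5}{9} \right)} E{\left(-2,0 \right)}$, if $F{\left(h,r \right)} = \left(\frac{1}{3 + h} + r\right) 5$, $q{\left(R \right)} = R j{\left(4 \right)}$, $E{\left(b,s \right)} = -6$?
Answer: $- \frac{67}{3} \approx -22.333$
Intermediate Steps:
$j{\left(f \right)} = - \frac{f}{4}$
$q{\left(R \right)} = - R$ ($q{\left(R \right)} = R \left(\left(- \frac{1}{4}\right) 4\right) = R \left(-1\right) = - R$)
$F{\left(h,r \right)} = 5 r + \frac{5}{3 + h}$ ($F{\left(h,r \right)} = \left(r + \frac{1}{3 + h}\right) 5 = 5 r + \frac{5}{3 + h}$)
$q{\left(4 \right)} + F{\left(15,\frac{5}{9} \right)} E{\left(-2,0 \right)} = \left(-1\right) 4 + \frac{5 \left(1 + 3 \cdot \frac{5}{9} + 15 \cdot \frac{5}{9}\right)}{3 + 15} \left(-6\right) = -4 + \frac{5 \left(1 + 3 \cdot 5 \cdot \frac{1}{9} + 15 \cdot 5 \cdot \frac{1}{9}\right)}{18} \left(-6\right) = -4 + 5 \cdot \frac{1}{18} \left(1 + 3 \cdot \frac{5}{9} + 15 \cdot \frac{5}{9}\right) \left(-6\right) = -4 + 5 \cdot \frac{1}{18} \left(1 + \frac{5}{3} + \frac{25}{3}\right) \left(-6\right) = -4 + 5 \cdot \frac{1}{18} \cdot 11 \left(-6\right) = -4 + \frac{55}{18} \left(-6\right) = -4 - \frac{55}{3} = - \frac{67}{3}$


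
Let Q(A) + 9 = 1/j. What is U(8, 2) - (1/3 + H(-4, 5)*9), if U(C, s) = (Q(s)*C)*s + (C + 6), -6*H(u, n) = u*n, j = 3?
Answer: -155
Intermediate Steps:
Q(A) = -26/3 (Q(A) = -9 + 1/3 = -26/3)
H(u, n) = -n*u/6 (H(u, n) = -u*n/6 = -n*u/6)
U(C, s) = 6 + C - 26*C*s/3 (U(C, s) = (-26*C/3)*s + (C + 6) = -26*C*s/3 + (6 + C) = 6 + C - 26*C*s/3)
U(8, 2) - (1/3 + H(-4, 5)*9) = (6 + 8 - 26/3*8*2) - (1/3 - 1/6*5*(-4)*9) = (6 + 8 - 416/3) - (1/3 + (10/3)*9) = -374/3 - (1/3 + 30) = -374/3 - 1*91/3 = -374/3 - 91/3 = -155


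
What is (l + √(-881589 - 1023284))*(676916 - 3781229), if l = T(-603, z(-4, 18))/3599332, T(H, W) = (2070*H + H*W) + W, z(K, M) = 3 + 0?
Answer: 970110229752/899833 - 3104313*I*√1904873 ≈ 1.0781e+6 - 4.2845e+9*I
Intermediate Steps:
z(K, M) = 3
T(H, W) = W + 2070*H + H*W
l = -312504/899833 (l = (3 + 2070*(-603) - 603*3)/3599332 = (3 - 1248210 - 1809)*(1/3599332) = -1250016*1/3599332 = -312504/899833 ≈ -0.34729)
(l + √(-881589 - 1023284))*(676916 - 3781229) = (-312504/899833 + √(-881589 - 1023284))*(676916 - 3781229) = (-312504/899833 + √(-1904873))*(-3104313) = (-312504/899833 + I*√1904873)*(-3104313) = 970110229752/899833 - 3104313*I*√1904873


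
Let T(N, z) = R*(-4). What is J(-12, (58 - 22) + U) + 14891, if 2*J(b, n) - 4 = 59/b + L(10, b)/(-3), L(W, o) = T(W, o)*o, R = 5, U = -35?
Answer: 356413/24 ≈ 14851.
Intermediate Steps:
T(N, z) = -20 (T(N, z) = 5*(-4) = -20)
L(W, o) = -20*o
J(b, n) = 2 + 10*b/3 + 59/(2*b) (J(b, n) = 2 + (59/b - 20*b/(-3))/2 = 2 + (59/b - 20*b*(-1/3))/2 = 2 + (59/b + 20*b/3)/2 = 2 + (10*b/3 + 59/(2*b)) = 2 + 10*b/3 + 59/(2*b))
J(-12, (58 - 22) + U) + 14891 = (2 + (10/3)*(-12) + (59/2)/(-12)) + 14891 = (2 - 40 + (59/2)*(-1/12)) + 14891 = (2 - 40 - 59/24) + 14891 = -971/24 + 14891 = 356413/24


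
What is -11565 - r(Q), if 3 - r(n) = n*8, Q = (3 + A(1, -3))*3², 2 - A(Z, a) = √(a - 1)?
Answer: -11208 - 144*I ≈ -11208.0 - 144.0*I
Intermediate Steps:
A(Z, a) = 2 - √(-1 + a) (A(Z, a) = 2 - √(a - 1) = 2 - √(-1 + a))
Q = 45 - 18*I (Q = (3 + (2 - √(-1 - 3)))*3² = (3 + (2 - √(-4)))*9 = (3 + (2 - 2*I))*9 = (5 - 2*I)*9 = 45 - 18*I ≈ 45.0 - 18.0*I)
r(n) = 3 - 8*n (r(n) = 3 - n*8 = 3 - 8*n)
-11565 - r(Q) = -11565 - (3 - 8*(45 - 18*I)) = -11565 - (3 + (-360 + 144*I)) = -11565 - (-357 + 144*I) = -11565 + (357 - 144*I) = -11208 - 144*I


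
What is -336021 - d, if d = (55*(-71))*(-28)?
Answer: -445361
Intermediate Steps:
d = 109340 (d = -3905*(-28) = 109340)
-336021 - d = -336021 - 1*109340 = -336021 - 109340 = -445361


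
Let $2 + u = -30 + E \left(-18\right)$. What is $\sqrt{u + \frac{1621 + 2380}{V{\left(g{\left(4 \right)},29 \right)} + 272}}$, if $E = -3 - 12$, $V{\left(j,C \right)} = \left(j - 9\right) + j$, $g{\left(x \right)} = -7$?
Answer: $\frac{\sqrt{15752487}}{249} \approx 15.94$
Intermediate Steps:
$V{\left(j,C \right)} = -9 + 2 j$ ($V{\left(j,C \right)} = \left(-9 + j\right) + j = -9 + 2 j$)
$E = -15$
$u = 238$ ($u = -2 - -240 = -2 + \left(-30 + 270\right) = -2 + 240 = 238$)
$\sqrt{u + \frac{1621 + 2380}{V{\left(g{\left(4 \right)},29 \right)} + 272}} = \sqrt{238 + \frac{1621 + 2380}{\left(-9 + 2 \left(-7\right)\right) + 272}} = \sqrt{238 + \frac{4001}{\left(-9 - 14\right) + 272}} = \sqrt{238 + \frac{4001}{-23 + 272}} = \sqrt{238 + \frac{4001}{249}} = \sqrt{\frac{63263}{249}} = \frac{\sqrt{15752487}}{249}$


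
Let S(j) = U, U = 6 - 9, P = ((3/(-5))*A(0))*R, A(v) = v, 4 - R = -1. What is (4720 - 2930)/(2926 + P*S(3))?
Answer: 895/1463 ≈ 0.61176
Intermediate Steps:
R = 5 (R = 4 - 1*(-1) = 4 + 1 = 5)
P = 0 (P = ((3/(-5))*0)*5 = ((3*(-1/5))*0)*5 = -3/5*0*5 = 0*5 = 0)
U = -3
S(j) = -3
(4720 - 2930)/(2926 + P*S(3)) = (4720 - 2930)/(2926 + 0*(-3)) = 1790/(2926 + 0) = 1790/2926 = 1790*(1/2926) = 895/1463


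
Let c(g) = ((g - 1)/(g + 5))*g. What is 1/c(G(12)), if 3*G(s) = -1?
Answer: 21/2 ≈ 10.500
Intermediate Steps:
G(s) = -1/3 (G(s) = (1/3)*(-1) = -1/3)
c(g) = g*(-1 + g)/(5 + g) (c(g) = ((-1 + g)/(5 + g))*g = g*(-1 + g)/(5 + g))
1/c(G(12)) = 1/(-(-1 - 1/3)/(3*(5 - 1/3))) = 1/(-1/3*(-4/3)/14/3) = 1/(-1/3*3/14*(-4/3)) = 1/(2/21) = 21/2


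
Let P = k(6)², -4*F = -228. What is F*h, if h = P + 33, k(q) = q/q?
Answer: 1938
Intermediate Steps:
F = 57 (F = -¼*(-228) = 57)
k(q) = 1
P = 1 (P = 1² = 1)
h = 34 (h = 1 + 33 = 34)
F*h = 57*34 = 1938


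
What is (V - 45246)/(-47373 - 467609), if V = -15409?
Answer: 60655/514982 ≈ 0.11778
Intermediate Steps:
(V - 45246)/(-47373 - 467609) = (-15409 - 45246)/(-47373 - 467609) = -60655/(-514982) = -60655*(-1/514982) = 60655/514982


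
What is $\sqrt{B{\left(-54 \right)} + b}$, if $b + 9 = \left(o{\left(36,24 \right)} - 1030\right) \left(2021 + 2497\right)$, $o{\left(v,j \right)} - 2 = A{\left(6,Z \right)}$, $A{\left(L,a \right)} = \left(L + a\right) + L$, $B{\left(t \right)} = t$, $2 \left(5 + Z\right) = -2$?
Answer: $3 i \sqrt{513051} \approx 2148.8 i$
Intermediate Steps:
$Z = -6$ ($Z = -5 + \frac{1}{2} \left(-2\right) = -5 - 1 = -6$)
$A{\left(L,a \right)} = a + 2 L$
$o{\left(v,j \right)} = 8$ ($o{\left(v,j \right)} = 2 + \left(-6 + 2 \cdot 6\right) = 2 + \left(-6 + 12\right) = 2 + 6 = 8$)
$b = -4617405$ ($b = -9 + \left(8 - 1030\right) \left(2021 + 2497\right) = -9 - 4617396 = -4617405$)
$\sqrt{B{\left(-54 \right)} + b} = \sqrt{-54 - 4617405} = \sqrt{-4617459} = 3 i \sqrt{513051}$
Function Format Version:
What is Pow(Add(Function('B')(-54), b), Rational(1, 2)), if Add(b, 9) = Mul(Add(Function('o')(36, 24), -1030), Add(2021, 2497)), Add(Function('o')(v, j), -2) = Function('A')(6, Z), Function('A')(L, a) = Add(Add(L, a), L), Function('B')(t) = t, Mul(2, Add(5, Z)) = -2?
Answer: Mul(3, I, Pow(513051, Rational(1, 2))) ≈ Mul(2148.8, I)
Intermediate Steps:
Z = -6 (Z = Add(-5, Mul(Rational(1, 2), -2)) = Add(-5, -1) = -6)
Function('A')(L, a) = Add(a, Mul(2, L))
Function('o')(v, j) = 8 (Function('o')(v, j) = Add(2, Add(-6, Mul(2, 6))) = Add(2, Add(-6, 12)) = Add(2, 6) = 8)
b = -4617405 (b = Add(-9, Mul(Add(8, -1030), Add(2021, 2497))) = Add(-9, Mul(-1022, 4518)) = Add(-9, -4617396) = -4617405)
Pow(Add(Function('B')(-54), b), Rational(1, 2)) = Pow(Add(-54, -4617405), Rational(1, 2)) = Pow(-4617459, Rational(1, 2)) = Mul(3, I, Pow(513051, Rational(1, 2)))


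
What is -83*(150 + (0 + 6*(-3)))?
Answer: -10956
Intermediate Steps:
-83*(150 + (0 + 6*(-3))) = -83*(150 + (0 - 18)) = -83*(150 - 18) = -83*132 = -10956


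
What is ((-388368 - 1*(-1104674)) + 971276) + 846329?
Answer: 2533911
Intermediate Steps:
((-388368 - 1*(-1104674)) + 971276) + 846329 = ((-388368 + 1104674) + 971276) + 846329 = (716306 + 971276) + 846329 = 1687582 + 846329 = 2533911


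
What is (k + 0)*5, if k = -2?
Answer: -10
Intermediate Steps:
(k + 0)*5 = (-2 + 0)*5 = -2*5 = -10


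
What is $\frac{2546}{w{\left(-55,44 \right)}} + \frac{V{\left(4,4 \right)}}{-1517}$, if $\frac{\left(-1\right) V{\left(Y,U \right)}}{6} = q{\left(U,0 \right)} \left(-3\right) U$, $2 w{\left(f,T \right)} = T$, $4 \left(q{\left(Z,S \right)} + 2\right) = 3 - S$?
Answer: $\frac{1932131}{16687} \approx 115.79$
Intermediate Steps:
$q{\left(Z,S \right)} = - \frac{5}{4} - \frac{S}{4}$ ($q{\left(Z,S \right)} = -2 + \frac{3 - S}{4} = -2 - \left(- \frac{3}{4} + \frac{S}{4}\right) = - \frac{5}{4} - \frac{S}{4}$)
$w{\left(f,T \right)} = \frac{T}{2}$
$V{\left(Y,U \right)} = - \frac{45 U}{2}$ ($V{\left(Y,U \right)} = - 6 \left(- \frac{5}{4} - 0\right) \left(-3\right) U = - 6 \left(- \frac{5}{4} + 0\right) \left(-3\right) U = - 6 \left(- \frac{5}{4}\right) \left(-3\right) U = - 6 \frac{15 U}{4} = - \frac{45 U}{2}$)
$\frac{2546}{w{\left(-55,44 \right)}} + \frac{V{\left(4,4 \right)}}{-1517} = \frac{2546}{\frac{1}{2} \cdot 44} + \frac{\left(- \frac{45}{2}\right) 4}{-1517} = \frac{2546}{22} - - \frac{90}{1517} = 2546 \cdot \frac{1}{22} + \frac{90}{1517} = \frac{1273}{11} + \frac{90}{1517} = \frac{1932131}{16687}$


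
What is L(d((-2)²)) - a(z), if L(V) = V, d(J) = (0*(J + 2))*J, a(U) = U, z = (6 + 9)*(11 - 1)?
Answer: -150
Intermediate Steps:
z = 150 (z = 15*10 = 150)
d(J) = 0 (d(J) = (0*(2 + J))*J = 0*J = 0)
L(d((-2)²)) - a(z) = 0 - 1*150 = 0 - 150 = -150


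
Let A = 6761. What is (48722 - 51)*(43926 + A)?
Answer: 2466986977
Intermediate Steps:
(48722 - 51)*(43926 + A) = (48722 - 51)*(43926 + 6761) = 48671*50687 = 2466986977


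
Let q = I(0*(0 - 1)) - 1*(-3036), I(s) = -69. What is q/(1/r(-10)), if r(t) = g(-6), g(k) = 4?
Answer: 11868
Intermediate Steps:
r(t) = 4
q = 2967 (q = -69 - 1*(-3036) = -69 + 3036 = 2967)
q/(1/r(-10)) = 2967/(1/4) = 2967/(¼) = 2967*4 = 11868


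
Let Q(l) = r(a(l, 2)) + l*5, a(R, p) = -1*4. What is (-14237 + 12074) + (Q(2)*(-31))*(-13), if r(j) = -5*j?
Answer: 9927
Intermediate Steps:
a(R, p) = -4
Q(l) = 20 + 5*l (Q(l) = -5*(-4) + l*5 = 20 + 5*l)
(-14237 + 12074) + (Q(2)*(-31))*(-13) = (-14237 + 12074) + ((20 + 5*2)*(-31))*(-13) = -2163 + ((20 + 10)*(-31))*(-13) = -2163 + (30*(-31))*(-13) = -2163 - 930*(-13) = -2163 + 12090 = 9927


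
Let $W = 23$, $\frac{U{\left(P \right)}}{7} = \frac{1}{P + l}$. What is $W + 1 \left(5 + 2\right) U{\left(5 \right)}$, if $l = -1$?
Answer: $\frac{141}{4} \approx 35.25$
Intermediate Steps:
$U{\left(P \right)} = \frac{7}{-1 + P}$ ($U{\left(P \right)} = \frac{7}{P - 1} = \frac{7}{-1 + P}$)
$W + 1 \left(5 + 2\right) U{\left(5 \right)} = 23 + 1 \left(5 + 2\right) \frac{7}{-1 + 5} = 23 + 1 \cdot 7 \cdot \frac{7}{4} = 23 + 7 \cdot 7 \cdot \frac{1}{4} = 23 + 7 \cdot \frac{7}{4} = 23 + \frac{49}{4} = \frac{141}{4}$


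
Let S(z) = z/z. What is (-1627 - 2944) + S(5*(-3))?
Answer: -4570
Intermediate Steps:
S(z) = 1
(-1627 - 2944) + S(5*(-3)) = (-1627 - 2944) + 1 = -4571 + 1 = -4570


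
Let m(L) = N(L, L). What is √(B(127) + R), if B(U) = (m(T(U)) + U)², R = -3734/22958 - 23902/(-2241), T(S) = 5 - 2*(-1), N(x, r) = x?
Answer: √1321030585322048445/8574813 ≈ 134.04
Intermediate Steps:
T(S) = 7 (T(S) = 5 + 2 = 7)
R = 270187111/25724439 (R = -3734*1/22958 - 23902*(-1/2241) = -1867/11479 + 23902/2241 = 270187111/25724439 ≈ 10.503)
m(L) = L
B(U) = (7 + U)²
√(B(127) + R) = √((7 + 127)² + 270187111/25724439) = √(134² + 270187111/25724439) = √(17956 + 270187111/25724439) = √(462178213795/25724439) = √1321030585322048445/8574813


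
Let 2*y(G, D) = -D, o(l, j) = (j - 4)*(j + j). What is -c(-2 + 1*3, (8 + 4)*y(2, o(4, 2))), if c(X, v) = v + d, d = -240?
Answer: 192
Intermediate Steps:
o(l, j) = 2*j*(-4 + j) (o(l, j) = (-4 + j)*(2*j) = 2*j*(-4 + j))
y(G, D) = -D/2 (y(G, D) = (-D)/2 = -D/2)
c(X, v) = -240 + v (c(X, v) = v - 240 = -240 + v)
-c(-2 + 1*3, (8 + 4)*y(2, o(4, 2))) = -(-240 + (8 + 4)*(-2*(-4 + 2))) = -(-240 + 12*(-2*(-2))) = -(-240 + 12*(-1/2*(-8))) = -(-240 + 12*4) = -(-240 + 48) = -1*(-192) = 192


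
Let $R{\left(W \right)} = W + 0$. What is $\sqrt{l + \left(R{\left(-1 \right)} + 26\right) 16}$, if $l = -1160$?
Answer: $2 i \sqrt{190} \approx 27.568 i$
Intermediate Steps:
$R{\left(W \right)} = W$
$\sqrt{l + \left(R{\left(-1 \right)} + 26\right) 16} = \sqrt{-1160 + \left(-1 + 26\right) 16} = \sqrt{-1160 + 25 \cdot 16} = \sqrt{-1160 + 400} = \sqrt{-760} = 2 i \sqrt{190}$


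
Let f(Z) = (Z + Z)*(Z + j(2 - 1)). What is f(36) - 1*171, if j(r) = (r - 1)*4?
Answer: 2421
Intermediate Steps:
j(r) = -4 + 4*r (j(r) = (-1 + r)*4 = -4 + 4*r)
f(Z) = 2*Z² (f(Z) = (Z + Z)*(Z + (-4 + 4*(2 - 1))) = (2*Z)*(Z + (-4 + 4*1)) = (2*Z)*(Z + (-4 + 4)) = (2*Z)*(Z + 0) = (2*Z)*Z = 2*Z²)
f(36) - 1*171 = 2*36² - 1*171 = 2*1296 - 171 = 2592 - 171 = 2421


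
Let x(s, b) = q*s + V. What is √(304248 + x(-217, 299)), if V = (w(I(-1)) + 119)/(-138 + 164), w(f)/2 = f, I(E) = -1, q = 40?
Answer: √1182290/2 ≈ 543.67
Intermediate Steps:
w(f) = 2*f
V = 9/2 (V = (2*(-1) + 119)/(-138 + 164) = (-2 + 119)/26 = 117*(1/26) = 9/2 ≈ 4.5000)
x(s, b) = 9/2 + 40*s (x(s, b) = 40*s + 9/2 = 9/2 + 40*s)
√(304248 + x(-217, 299)) = √(304248 + (9/2 + 40*(-217))) = √(304248 + (9/2 - 8680)) = √(304248 - 17351/2) = √(591145/2) = √1182290/2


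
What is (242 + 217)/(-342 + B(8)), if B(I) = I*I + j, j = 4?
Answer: -459/274 ≈ -1.6752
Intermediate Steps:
B(I) = 4 + I**2 (B(I) = I*I + 4 = I**2 + 4 = 4 + I**2)
(242 + 217)/(-342 + B(8)) = (242 + 217)/(-342 + (4 + 8**2)) = 459/(-342 + (4 + 64)) = 459/(-342 + 68) = 459/(-274) = 459*(-1/274) = -459/274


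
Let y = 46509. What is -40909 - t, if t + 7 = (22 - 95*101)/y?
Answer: -634100515/15503 ≈ -40902.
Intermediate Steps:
t = -111712/15503 (t = -7 + (22 - 95*101)/46509 = -7 + (22 - 9595)*(1/46509) = -7 - 9573*1/46509 = -7 - 3191/15503 = -111712/15503 ≈ -7.2058)
-40909 - t = -40909 - 1*(-111712/15503) = -40909 + 111712/15503 = -634100515/15503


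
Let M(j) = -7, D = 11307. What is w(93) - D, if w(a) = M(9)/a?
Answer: -1051558/93 ≈ -11307.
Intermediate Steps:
w(a) = -7/a
w(93) - D = -7/93 - 1*11307 = -7*1/93 - 11307 = -7/93 - 11307 = -1051558/93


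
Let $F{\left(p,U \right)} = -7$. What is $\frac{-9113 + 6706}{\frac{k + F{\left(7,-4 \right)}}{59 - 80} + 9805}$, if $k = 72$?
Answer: $- \frac{609}{2480} \approx -0.24556$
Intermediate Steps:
$\frac{-9113 + 6706}{\frac{k + F{\left(7,-4 \right)}}{59 - 80} + 9805} = \frac{-9113 + 6706}{\frac{72 - 7}{59 - 80} + 9805} = - \frac{2407}{\frac{1}{-21} \cdot 65 + 9805} = - \frac{2407}{\left(- \frac{1}{21}\right) 65 + 9805} = - \frac{2407}{- \frac{65}{21} + 9805} = - \frac{2407}{\frac{205840}{21}} = \left(-2407\right) \frac{21}{205840} = - \frac{609}{2480}$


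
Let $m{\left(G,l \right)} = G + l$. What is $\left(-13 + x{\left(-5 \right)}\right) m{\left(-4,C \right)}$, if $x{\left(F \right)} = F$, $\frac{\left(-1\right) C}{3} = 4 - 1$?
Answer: $234$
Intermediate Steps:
$C = -9$ ($C = - 3 \left(4 - 1\right) = \left(-3\right) 3 = -9$)
$\left(-13 + x{\left(-5 \right)}\right) m{\left(-4,C \right)} = \left(-13 - 5\right) \left(-4 - 9\right) = \left(-18\right) \left(-13\right) = 234$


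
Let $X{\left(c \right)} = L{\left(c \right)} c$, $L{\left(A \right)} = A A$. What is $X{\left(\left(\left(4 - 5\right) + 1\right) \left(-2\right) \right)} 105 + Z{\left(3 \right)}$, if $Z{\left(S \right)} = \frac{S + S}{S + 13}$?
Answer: $\frac{3}{8} \approx 0.375$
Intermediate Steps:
$L{\left(A \right)} = A^{2}$
$X{\left(c \right)} = c^{3}$ ($X{\left(c \right)} = c^{2} c = c^{3}$)
$Z{\left(S \right)} = \frac{2 S}{13 + S}$
$X{\left(\left(\left(4 - 5\right) + 1\right) \left(-2\right) \right)} 105 + Z{\left(3 \right)} = \left(\left(\left(4 - 5\right) + 1\right) \left(-2\right)\right)^{3} \cdot 105 + 2 \cdot 3 \frac{1}{13 + 3} = \left(\left(\left(4 - 5\right) + 1\right) \left(-2\right)\right)^{3} \cdot 105 + 2 \cdot 3 \cdot \frac{1}{16} = \left(\left(-1 + 1\right) \left(-2\right)\right)^{3} \cdot 105 + 2 \cdot 3 \cdot \frac{1}{16} = \left(0 \left(-2\right)\right)^{3} \cdot 105 + \frac{3}{8} = 0^{3} \cdot 105 + \frac{3}{8} = 0 \cdot 105 + \frac{3}{8} = 0 + \frac{3}{8} = \frac{3}{8}$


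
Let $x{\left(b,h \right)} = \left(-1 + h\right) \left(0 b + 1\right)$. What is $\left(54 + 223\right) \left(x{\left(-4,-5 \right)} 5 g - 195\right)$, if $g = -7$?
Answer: $4155$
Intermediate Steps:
$x{\left(b,h \right)} = -1 + h$ ($x{\left(b,h \right)} = \left(-1 + h\right) \left(0 + 1\right) = \left(-1 + h\right) 1 = -1 + h$)
$\left(54 + 223\right) \left(x{\left(-4,-5 \right)} 5 g - 195\right) = \left(54 + 223\right) \left(\left(-1 - 5\right) 5 \left(-7\right) - 195\right) = 277 \left(\left(-6\right) 5 \left(-7\right) - 195\right) = 277 \left(\left(-30\right) \left(-7\right) - 195\right) = 277 \left(210 - 195\right) = 277 \cdot 15 = 4155$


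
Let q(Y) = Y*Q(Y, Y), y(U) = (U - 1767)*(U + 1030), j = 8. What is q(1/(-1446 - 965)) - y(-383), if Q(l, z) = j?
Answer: 3353821542/2411 ≈ 1.3911e+6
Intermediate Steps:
Q(l, z) = 8
y(U) = (-1767 + U)*(1030 + U)
q(Y) = 8*Y (q(Y) = Y*8 = 8*Y)
q(1/(-1446 - 965)) - y(-383) = 8/(-1446 - 965) - (-1820010 + (-383)**2 - 737*(-383)) = 8/(-2411) - (-1820010 + 146689 + 282271) = 8*(-1/2411) - 1*(-1391050) = -8/2411 + 1391050 = 3353821542/2411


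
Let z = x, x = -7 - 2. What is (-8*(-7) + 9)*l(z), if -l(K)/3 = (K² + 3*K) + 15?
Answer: -13455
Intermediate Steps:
x = -9
z = -9
l(K) = -45 - 9*K - 3*K² (l(K) = -3*((K² + 3*K) + 15) = -3*(15 + K² + 3*K) = -45 - 9*K - 3*K²)
(-8*(-7) + 9)*l(z) = (-8*(-7) + 9)*(-45 - 9*(-9) - 3*(-9)²) = (56 + 9)*(-45 + 81 - 3*81) = 65*(-45 + 81 - 243) = 65*(-207) = -13455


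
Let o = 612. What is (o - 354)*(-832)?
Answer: -214656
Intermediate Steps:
(o - 354)*(-832) = (612 - 354)*(-832) = 258*(-832) = -214656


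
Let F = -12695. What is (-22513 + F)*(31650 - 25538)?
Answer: -215191296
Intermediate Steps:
(-22513 + F)*(31650 - 25538) = (-22513 - 12695)*(31650 - 25538) = -35208*6112 = -215191296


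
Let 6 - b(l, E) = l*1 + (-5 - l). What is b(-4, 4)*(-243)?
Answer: -2673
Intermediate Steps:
b(l, E) = 11 (b(l, E) = 6 - (l*1 + (-5 - l)) = 6 - (l + (-5 - l)) = 6 - 1*(-5) = 6 + 5 = 11)
b(-4, 4)*(-243) = 11*(-243) = -2673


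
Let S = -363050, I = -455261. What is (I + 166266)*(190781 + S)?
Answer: 49784879655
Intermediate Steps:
(I + 166266)*(190781 + S) = (-455261 + 166266)*(190781 - 363050) = -288995*(-172269) = 49784879655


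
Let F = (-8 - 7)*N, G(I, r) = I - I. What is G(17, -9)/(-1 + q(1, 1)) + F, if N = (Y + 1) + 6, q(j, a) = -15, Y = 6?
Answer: -195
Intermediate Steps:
G(I, r) = 0
N = 13 (N = (6 + 1) + 6 = 7 + 6 = 13)
F = -195 (F = (-8 - 7)*13 = -15*13 = -195)
G(17, -9)/(-1 + q(1, 1)) + F = 0/(-1 - 15) - 195 = 0/(-16) - 195 = -1/16*0 - 195 = 0 - 195 = -195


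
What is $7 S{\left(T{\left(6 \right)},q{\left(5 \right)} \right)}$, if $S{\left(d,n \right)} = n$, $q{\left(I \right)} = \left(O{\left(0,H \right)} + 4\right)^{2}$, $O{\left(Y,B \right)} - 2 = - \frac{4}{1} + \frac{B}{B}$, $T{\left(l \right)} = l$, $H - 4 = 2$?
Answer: $63$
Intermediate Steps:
$H = 6$ ($H = 4 + 2 = 6$)
$O{\left(Y,B \right)} = -1$ ($O{\left(Y,B \right)} = 2 + \left(- \frac{4}{1} + \frac{B}{B}\right) = 2 + \left(\left(-4\right) 1 + 1\right) = 2 + \left(-4 + 1\right) = 2 - 3 = -1$)
$q{\left(I \right)} = 9$ ($q{\left(I \right)} = \left(-1 + 4\right)^{2} = 3^{2} = 9$)
$7 S{\left(T{\left(6 \right)},q{\left(5 \right)} \right)} = 7 \cdot 9 = 63$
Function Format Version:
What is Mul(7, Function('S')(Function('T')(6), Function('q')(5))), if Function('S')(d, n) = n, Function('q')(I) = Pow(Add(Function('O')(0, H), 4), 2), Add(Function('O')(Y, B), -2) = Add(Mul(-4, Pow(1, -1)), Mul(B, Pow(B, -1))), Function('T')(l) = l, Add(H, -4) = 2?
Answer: 63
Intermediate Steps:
H = 6 (H = Add(4, 2) = 6)
Function('O')(Y, B) = -1 (Function('O')(Y, B) = Add(2, Add(Mul(-4, Pow(1, -1)), Mul(B, Pow(B, -1)))) = Add(2, Add(Mul(-4, 1), 1)) = Add(2, Add(-4, 1)) = Add(2, -3) = -1)
Function('q')(I) = 9 (Function('q')(I) = Pow(Add(-1, 4), 2) = Pow(3, 2) = 9)
Mul(7, Function('S')(Function('T')(6), Function('q')(5))) = Mul(7, 9) = 63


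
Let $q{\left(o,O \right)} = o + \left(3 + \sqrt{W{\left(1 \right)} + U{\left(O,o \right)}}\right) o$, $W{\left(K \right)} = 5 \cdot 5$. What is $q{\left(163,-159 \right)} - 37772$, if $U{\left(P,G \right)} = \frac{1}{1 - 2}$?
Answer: $-37120 + 326 \sqrt{6} \approx -36321.0$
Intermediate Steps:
$U{\left(P,G \right)} = -1$ ($U{\left(P,G \right)} = \frac{1}{-1} = -1$)
$W{\left(K \right)} = 25$
$q{\left(o,O \right)} = o + o \left(3 + 2 \sqrt{6}\right)$ ($q{\left(o,O \right)} = o + \left(3 + \sqrt{25 - 1}\right) o = o + \left(3 + \sqrt{24}\right) o = o + \left(3 + 2 \sqrt{6}\right) o = o + o \left(3 + 2 \sqrt{6}\right)$)
$q{\left(163,-159 \right)} - 37772 = 2 \cdot 163 \left(2 + \sqrt{6}\right) - 37772 = \left(652 + 326 \sqrt{6}\right) - 37772 = -37120 + 326 \sqrt{6}$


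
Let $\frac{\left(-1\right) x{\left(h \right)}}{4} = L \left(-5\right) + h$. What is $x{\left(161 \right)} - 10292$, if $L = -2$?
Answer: $-10976$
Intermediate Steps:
$x{\left(h \right)} = -40 - 4 h$ ($x{\left(h \right)} = - 4 \left(\left(-2\right) \left(-5\right) + h\right) = - 4 \left(10 + h\right) = -40 - 4 h$)
$x{\left(161 \right)} - 10292 = \left(-40 - 644\right) - 10292 = -684 - 10292 = -10976$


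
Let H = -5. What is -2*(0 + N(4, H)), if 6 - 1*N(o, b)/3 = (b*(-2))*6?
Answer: 324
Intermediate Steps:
N(o, b) = 18 + 36*b (N(o, b) = 18 - 3*b*(-2)*6 = 18 - 3*(-2*b)*6 = 18 - (-36)*b = 18 + 36*b)
-2*(0 + N(4, H)) = -2*(0 + (18 + 36*(-5))) = -2*(0 + (18 - 180)) = -2*(0 - 162) = -2*(-162) = 324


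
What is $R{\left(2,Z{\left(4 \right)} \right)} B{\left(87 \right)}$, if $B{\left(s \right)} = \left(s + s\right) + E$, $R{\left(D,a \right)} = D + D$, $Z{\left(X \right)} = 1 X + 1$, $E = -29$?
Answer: $580$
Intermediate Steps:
$Z{\left(X \right)} = 1 + X$ ($Z{\left(X \right)} = X + 1 = 1 + X$)
$R{\left(D,a \right)} = 2 D$
$B{\left(s \right)} = -29 + 2 s$ ($B{\left(s \right)} = \left(s + s\right) - 29 = 2 s - 29 = -29 + 2 s$)
$R{\left(2,Z{\left(4 \right)} \right)} B{\left(87 \right)} = 2 \cdot 2 \left(-29 + 2 \cdot 87\right) = 4 \left(-29 + 174\right) = 4 \cdot 145 = 580$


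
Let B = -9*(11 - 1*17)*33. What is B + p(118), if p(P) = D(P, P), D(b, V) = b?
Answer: 1900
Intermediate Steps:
p(P) = P
B = 1782 (B = -9*(11 - 17)*33 = -9*(-6)*33 = 54*33 = 1782)
B + p(118) = 1782 + 118 = 1900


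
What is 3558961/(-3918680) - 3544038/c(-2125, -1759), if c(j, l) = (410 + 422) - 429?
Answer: -13889385091123/1579228040 ≈ -8795.0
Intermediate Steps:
c(j, l) = 403 (c(j, l) = 832 - 429 = 403)
3558961/(-3918680) - 3544038/c(-2125, -1759) = 3558961/(-3918680) - 3544038/403 = 3558961*(-1/3918680) - 3544038*1/403 = -3558961/3918680 - 3544038/403 = -13889385091123/1579228040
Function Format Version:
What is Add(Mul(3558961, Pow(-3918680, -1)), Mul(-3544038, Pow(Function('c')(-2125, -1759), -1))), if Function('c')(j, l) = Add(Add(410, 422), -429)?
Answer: Rational(-13889385091123, 1579228040) ≈ -8795.0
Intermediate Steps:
Function('c')(j, l) = 403 (Function('c')(j, l) = Add(832, -429) = 403)
Add(Mul(3558961, Pow(-3918680, -1)), Mul(-3544038, Pow(Function('c')(-2125, -1759), -1))) = Add(Mul(3558961, Pow(-3918680, -1)), Mul(-3544038, Pow(403, -1))) = Add(Mul(3558961, Rational(-1, 3918680)), Mul(-3544038, Rational(1, 403))) = Add(Rational(-3558961, 3918680), Rational(-3544038, 403)) = Rational(-13889385091123, 1579228040)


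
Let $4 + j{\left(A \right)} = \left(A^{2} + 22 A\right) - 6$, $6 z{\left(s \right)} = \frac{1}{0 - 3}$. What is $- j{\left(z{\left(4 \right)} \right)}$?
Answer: $\frac{3635}{324} \approx 11.219$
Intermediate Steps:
$z{\left(s \right)} = - \frac{1}{18}$ ($z{\left(s \right)} = \frac{1}{6 \left(0 - 3\right)} = \frac{1}{6 \left(-3\right)} = \frac{1}{6} \left(- \frac{1}{3}\right) = - \frac{1}{18}$)
$j{\left(A \right)} = -10 + A^{2} + 22 A$ ($j{\left(A \right)} = -4 - \left(6 - A^{2} - 22 A\right) = -4 + \left(-6 + A^{2} + 22 A\right) = -10 + A^{2} + 22 A$)
$- j{\left(z{\left(4 \right)} \right)} = - (-10 + \left(- \frac{1}{18}\right)^{2} + 22 \left(- \frac{1}{18}\right)) = - (-10 + \frac{1}{324} - \frac{11}{9}) = \left(-1\right) \left(- \frac{3635}{324}\right) = \frac{3635}{324}$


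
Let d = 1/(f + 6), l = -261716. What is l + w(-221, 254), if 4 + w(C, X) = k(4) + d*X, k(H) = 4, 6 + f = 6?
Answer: -785021/3 ≈ -2.6167e+5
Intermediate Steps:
f = 0 (f = -6 + 6 = 0)
d = ⅙ (d = 1/(0 + 6) = 1/6 = ⅙ ≈ 0.16667)
w(C, X) = X/6 (w(C, X) = -4 + (4 + X/6) = X/6)
l + w(-221, 254) = -261716 + (⅙)*254 = -261716 + 127/3 = -785021/3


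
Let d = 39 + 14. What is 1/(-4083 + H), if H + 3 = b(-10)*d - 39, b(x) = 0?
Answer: -1/4125 ≈ -0.00024242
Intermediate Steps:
d = 53
H = -42 (H = -3 + (0*53 - 39) = -3 + (0 - 39) = -3 - 39 = -42)
1/(-4083 + H) = 1/(-4083 - 42) = 1/(-4125) = -1/4125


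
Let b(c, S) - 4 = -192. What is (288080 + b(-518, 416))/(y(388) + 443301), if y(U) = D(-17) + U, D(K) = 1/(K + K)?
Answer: 3262776/5028475 ≈ 0.64886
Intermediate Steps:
D(K) = 1/(2*K)
b(c, S) = -188 (b(c, S) = 4 - 192 = -188)
y(U) = -1/34 + U (y(U) = (1/2)/(-17) + U = (1/2)*(-1/17) + U = -1/34 + U)
(288080 + b(-518, 416))/(y(388) + 443301) = (288080 - 188)/((-1/34 + 388) + 443301) = 287892/(13191/34 + 443301) = 287892/(15085425/34) = 287892*(34/15085425) = 3262776/5028475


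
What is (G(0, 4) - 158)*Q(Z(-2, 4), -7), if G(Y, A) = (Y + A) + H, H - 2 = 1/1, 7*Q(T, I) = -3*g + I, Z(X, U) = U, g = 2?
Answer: 1963/7 ≈ 280.43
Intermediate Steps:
Q(T, I) = -6/7 + I/7 (Q(T, I) = (-3*2 + I)/7 = (-6 + I)/7 = -6/7 + I/7)
H = 3 (H = 2 + 1/1 = 2 + 1 = 3)
G(Y, A) = 3 + A + Y (G(Y, A) = (Y + A) + 3 = (A + Y) + 3 = 3 + A + Y)
(G(0, 4) - 158)*Q(Z(-2, 4), -7) = ((3 + 4 + 0) - 158)*(-6/7 + (⅐)*(-7)) = (7 - 158)*(-6/7 - 1) = -151*(-13/7) = 1963/7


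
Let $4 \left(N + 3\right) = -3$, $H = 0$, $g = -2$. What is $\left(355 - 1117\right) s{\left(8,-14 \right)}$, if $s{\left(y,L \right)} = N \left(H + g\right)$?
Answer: $-5715$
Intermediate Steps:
$N = - \frac{15}{4}$ ($N = -3 + \frac{1}{4} \left(-3\right) = -3 - \frac{3}{4} = - \frac{15}{4} \approx -3.75$)
$s{\left(y,L \right)} = \frac{15}{2}$ ($s{\left(y,L \right)} = - \frac{15 \left(0 - 2\right)}{4} = \left(- \frac{15}{4}\right) \left(-2\right) = \frac{15}{2}$)
$\left(355 - 1117\right) s{\left(8,-14 \right)} = \left(355 - 1117\right) \frac{15}{2} = \left(-762\right) \frac{15}{2} = -5715$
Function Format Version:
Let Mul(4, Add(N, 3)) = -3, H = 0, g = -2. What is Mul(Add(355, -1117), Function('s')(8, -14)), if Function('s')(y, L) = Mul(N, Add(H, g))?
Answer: -5715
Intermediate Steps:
N = Rational(-15, 4) (N = Add(-3, Mul(Rational(1, 4), -3)) = Add(-3, Rational(-3, 4)) = Rational(-15, 4) ≈ -3.7500)
Function('s')(y, L) = Rational(15, 2) (Function('s')(y, L) = Mul(Rational(-15, 4), Add(0, -2)) = Mul(Rational(-15, 4), -2) = Rational(15, 2))
Mul(Add(355, -1117), Function('s')(8, -14)) = Mul(Add(355, -1117), Rational(15, 2)) = Mul(-762, Rational(15, 2)) = -5715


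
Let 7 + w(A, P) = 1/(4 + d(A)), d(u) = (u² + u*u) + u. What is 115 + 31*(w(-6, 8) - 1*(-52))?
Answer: 105731/70 ≈ 1510.4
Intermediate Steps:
d(u) = u + 2*u² (d(u) = (u² + u²) + u = 2*u² + u = u + 2*u²)
w(A, P) = -7 + 1/(4 + A*(1 + 2*A))
115 + 31*(w(-6, 8) - 1*(-52)) = 115 + 31*((-27 - 7*(-6)*(1 + 2*(-6)))/(4 - 6*(1 + 2*(-6))) - 1*(-52)) = 115 + 31*((-27 - 7*(-6)*(1 - 12))/(4 - 6*(1 - 12)) + 52) = 115 + 31*((-27 - 7*(-6)*(-11))/(4 - 6*(-11)) + 52) = 115 + 31*((-27 - 462)/(4 + 66) + 52) = 115 + 31*(-489/70 + 52) = 115 + 31*(3151/70) = 115 + 97681/70 = 105731/70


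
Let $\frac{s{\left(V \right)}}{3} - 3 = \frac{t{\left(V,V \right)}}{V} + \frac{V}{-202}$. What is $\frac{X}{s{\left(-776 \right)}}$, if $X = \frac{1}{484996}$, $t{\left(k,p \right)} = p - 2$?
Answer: $\frac{9797}{111814736559} \approx 8.7618 \cdot 10^{-8}$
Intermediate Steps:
$t{\left(k,p \right)} = -2 + p$ ($t{\left(k,p \right)} = p - 2 = -2 + p$)
$X = \frac{1}{484996} \approx 2.0619 \cdot 10^{-6}$
$s{\left(V \right)} = 9 - \frac{3 V}{202} + \frac{3 \left(-2 + V\right)}{V}$ ($s{\left(V \right)} = 9 + 3 \left(\frac{-2 + V}{V} + \frac{V}{-202}\right) = 9 + 3 \left(\frac{-2 + V}{V} + V \left(- \frac{1}{202}\right)\right) = 9 + 3 \left(\frac{-2 + V}{V} - \frac{V}{202}\right) = 9 + 3 \left(- \frac{V}{202} + \frac{-2 + V}{V}\right) = 9 - \left(\frac{3 V}{202} - \frac{3 \left(-2 + V\right)}{V}\right) = 9 - \frac{3 V}{202} + \frac{3 \left(-2 + V\right)}{V}$)
$\frac{X}{s{\left(-776 \right)}} = \frac{1}{484996 \left(12 - \frac{6}{-776} - - \frac{1164}{101}\right)} = \frac{1}{484996 \left(12 - - \frac{3}{388} + \frac{1164}{101}\right)} = \frac{1}{484996 \left(12 + \frac{3}{388} + \frac{1164}{101}\right)} = \frac{1}{484996 \cdot \frac{922191}{39188}} = \frac{1}{484996} \cdot \frac{39188}{922191} = \frac{9797}{111814736559}$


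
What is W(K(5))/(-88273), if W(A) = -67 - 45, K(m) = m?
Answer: 112/88273 ≈ 0.0012688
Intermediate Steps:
W(A) = -112
W(K(5))/(-88273) = -112/(-88273) = -112*(-1/88273) = 112/88273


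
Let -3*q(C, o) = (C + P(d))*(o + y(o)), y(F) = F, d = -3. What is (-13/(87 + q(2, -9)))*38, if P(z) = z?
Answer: -494/81 ≈ -6.0988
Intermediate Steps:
q(C, o) = -2*o*(-3 + C)/3 (q(C, o) = -(C - 3)*(o + o)/3 = -(-3 + C)*2*o/3 = -2*o*(-3 + C)/3)
(-13/(87 + q(2, -9)))*38 = (-13/(87 + (⅔)*(-9)*(3 - 1*2)))*38 = (-13/(87 + (⅔)*(-9)*(3 - 2)))*38 = (-13/(87 + (⅔)*(-9)*1))*38 = (-13/(87 - 6))*38 = (-13/81)*38 = ((1/81)*(-13))*38 = -13/81*38 = -494/81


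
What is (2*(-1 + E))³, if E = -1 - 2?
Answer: -512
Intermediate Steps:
E = -3
(2*(-1 + E))³ = (2*(-1 - 3))³ = (2*(-4))³ = (-8)³ = -512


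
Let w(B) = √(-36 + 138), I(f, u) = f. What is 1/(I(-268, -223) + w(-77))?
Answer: -134/35861 - √102/71722 ≈ -0.0038775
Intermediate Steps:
w(B) = √102
1/(I(-268, -223) + w(-77)) = 1/(-268 + √102)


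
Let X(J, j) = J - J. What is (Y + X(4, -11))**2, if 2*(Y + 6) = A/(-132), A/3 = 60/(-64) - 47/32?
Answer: 2337841/65536 ≈ 35.673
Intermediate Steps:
X(J, j) = 0
A = -231/32 (A = 3*(60/(-64) - 47/32) = 3*(60*(-1/64) - 47*1/32) = 3*(-15/16 - 47/32) = 3*(-77/32) = -231/32 ≈ -7.2188)
Y = -1529/256 (Y = -6 + (-231/32/(-132))/2 = -6 + (-231/32*(-1/132))/2 = -6 + (1/2)*(7/128) = -6 + 7/256 = -1529/256 ≈ -5.9727)
(Y + X(4, -11))**2 = (-1529/256 + 0)**2 = (-1529/256)**2 = 2337841/65536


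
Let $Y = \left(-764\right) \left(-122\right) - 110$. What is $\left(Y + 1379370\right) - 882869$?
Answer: $589599$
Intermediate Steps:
$Y = 93098$ ($Y = 93208 - 110 = 93098$)
$\left(Y + 1379370\right) - 882869 = \left(93098 + 1379370\right) - 882869 = 1472468 - 882869 = 589599$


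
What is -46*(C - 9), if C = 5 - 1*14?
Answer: 828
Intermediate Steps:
C = -9 (C = 5 - 14 = -9)
-46*(C - 9) = -46*(-9 - 9) = -46*(-18) = 828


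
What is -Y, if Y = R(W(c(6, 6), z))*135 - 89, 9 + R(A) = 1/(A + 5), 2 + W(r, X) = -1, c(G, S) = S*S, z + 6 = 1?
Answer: 2473/2 ≈ 1236.5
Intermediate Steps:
z = -5 (z = -6 + 1 = -5)
c(G, S) = S²
W(r, X) = -3 (W(r, X) = -2 - 1 = -3)
R(A) = -9 + 1/(5 + A) (R(A) = -9 + 1/(A + 5) = -9 + 1/(5 + A))
Y = -2473/2 (Y = ((-44 - 9*(-3))/(5 - 3))*135 - 89 = ((-44 + 27)/2)*135 - 89 = ((½)*(-17))*135 - 89 = -17/2*135 - 89 = -2295/2 - 89 = -2473/2 ≈ -1236.5)
-Y = -1*(-2473/2) = 2473/2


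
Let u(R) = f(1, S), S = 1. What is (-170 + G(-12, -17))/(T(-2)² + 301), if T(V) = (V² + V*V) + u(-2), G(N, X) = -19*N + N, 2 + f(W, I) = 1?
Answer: 23/175 ≈ 0.13143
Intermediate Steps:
f(W, I) = -1 (f(W, I) = -2 + 1 = -1)
G(N, X) = -18*N
u(R) = -1
T(V) = -1 + 2*V² (T(V) = (V² + V*V) - 1 = (V² + V²) - 1 = 2*V² - 1 = -1 + 2*V²)
(-170 + G(-12, -17))/(T(-2)² + 301) = (-170 - 18*(-12))/((-1 + 2*(-2)²)² + 301) = (-170 + 216)/((-1 + 2*4)² + 301) = 46/((-1 + 8)² + 301) = 46/(7² + 301) = 46/(49 + 301) = 46/350 = 46*(1/350) = 23/175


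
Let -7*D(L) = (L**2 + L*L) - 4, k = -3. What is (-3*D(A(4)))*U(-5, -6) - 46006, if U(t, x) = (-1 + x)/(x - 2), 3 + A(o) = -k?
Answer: -92015/2 ≈ -46008.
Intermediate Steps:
A(o) = 0 (A(o) = -3 - 1*(-3) = -3 + 3 = 0)
U(t, x) = (-1 + x)/(-2 + x)
D(L) = 4/7 - 2*L**2/7 (D(L) = -((L**2 + L*L) - 4)/7 = -((L**2 + L**2) - 4)/7 = -(2*L**2 - 4)/7 = -(-4 + 2*L**2)/7 = 4/7 - 2*L**2/7)
(-3*D(A(4)))*U(-5, -6) - 46006 = (-3*(4/7 - 2/7*0**2))*((-1 - 6)/(-2 - 6)) - 46006 = (-3*(4/7 - 2/7*0))*(-7/(-8)) - 46006 = (-3*(4/7 + 0))*(-1/8*(-7)) - 46006 = -3*4/7*(7/8) - 46006 = -12/7*7/8 - 46006 = -3/2 - 46006 = -92015/2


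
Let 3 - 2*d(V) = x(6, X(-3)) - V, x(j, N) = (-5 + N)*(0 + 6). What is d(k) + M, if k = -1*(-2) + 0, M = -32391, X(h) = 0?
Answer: -64747/2 ≈ -32374.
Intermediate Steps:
x(j, N) = -30 + 6*N (x(j, N) = (-5 + N)*6 = -30 + 6*N)
k = 2 (k = 2 + 0 = 2)
d(V) = 33/2 + V/2 (d(V) = 3/2 - ((-30 + 6*0) - V)/2 = 3/2 - ((-30 + 0) - V)/2 = 3/2 - (-30 - V)/2 = 3/2 + (15 + V/2) = 33/2 + V/2)
d(k) + M = (33/2 + (½)*2) - 32391 = (33/2 + 1) - 32391 = 35/2 - 32391 = -64747/2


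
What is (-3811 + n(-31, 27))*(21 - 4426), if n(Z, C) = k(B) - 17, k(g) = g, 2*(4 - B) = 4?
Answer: 16853530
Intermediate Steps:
B = 2 (B = 4 - ½*4 = 4 - 2 = 2)
n(Z, C) = -15 (n(Z, C) = 2 - 17 = -15)
(-3811 + n(-31, 27))*(21 - 4426) = (-3811 - 15)*(21 - 4426) = -3826*(-4405) = 16853530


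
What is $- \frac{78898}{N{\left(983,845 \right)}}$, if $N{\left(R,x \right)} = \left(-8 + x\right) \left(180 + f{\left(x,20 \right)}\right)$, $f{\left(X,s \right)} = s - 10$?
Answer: $- \frac{39449}{79515} \approx -0.49612$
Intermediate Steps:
$f{\left(X,s \right)} = -10 + s$
$N{\left(R,x \right)} = -1520 + 190 x$ ($N{\left(R,x \right)} = \left(-8 + x\right) \left(180 + \left(-10 + 20\right)\right) = \left(-8 + x\right) \left(180 + 10\right) = \left(-8 + x\right) 190 = -1520 + 190 x$)
$- \frac{78898}{N{\left(983,845 \right)}} = - \frac{78898}{-1520 + 190 \cdot 845} = - \frac{78898}{-1520 + 160550} = - \frac{78898}{159030} = \left(-78898\right) \frac{1}{159030} = - \frac{39449}{79515}$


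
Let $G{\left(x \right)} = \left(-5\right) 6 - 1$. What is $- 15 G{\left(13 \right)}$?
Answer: $465$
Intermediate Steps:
$G{\left(x \right)} = -31$ ($G{\left(x \right)} = -30 - 1 = -31$)
$- 15 G{\left(13 \right)} = \left(-15\right) \left(-31\right) = 465$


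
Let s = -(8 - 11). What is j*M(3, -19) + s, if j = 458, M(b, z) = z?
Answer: -8699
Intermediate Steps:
s = 3 (s = -1*(-3) = 3)
j*M(3, -19) + s = 458*(-19) + 3 = -8702 + 3 = -8699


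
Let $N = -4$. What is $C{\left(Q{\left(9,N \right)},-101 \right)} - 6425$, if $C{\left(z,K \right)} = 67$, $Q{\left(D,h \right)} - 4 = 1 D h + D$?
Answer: $-6358$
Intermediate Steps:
$Q{\left(D,h \right)} = 4 + D + D h$ ($Q{\left(D,h \right)} = 4 + \left(1 D h + D\right) = 4 + \left(D h + D\right) = 4 + \left(D + D h\right) = 4 + D + D h$)
$C{\left(Q{\left(9,N \right)},-101 \right)} - 6425 = 67 - 6425 = -6358$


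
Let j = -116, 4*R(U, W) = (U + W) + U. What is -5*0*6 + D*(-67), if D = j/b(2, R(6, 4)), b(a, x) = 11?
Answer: 7772/11 ≈ 706.54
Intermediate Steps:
R(U, W) = U/2 + W/4 (R(U, W) = ((U + W) + U)/4 = (W + 2*U)/4 = U/2 + W/4)
D = -116/11 ≈ -10.545
-5*0*6 + D*(-67) = -5*0*6 - 116/11*(-67) = 0*6 + 7772/11 = 0 + 7772/11 = 7772/11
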